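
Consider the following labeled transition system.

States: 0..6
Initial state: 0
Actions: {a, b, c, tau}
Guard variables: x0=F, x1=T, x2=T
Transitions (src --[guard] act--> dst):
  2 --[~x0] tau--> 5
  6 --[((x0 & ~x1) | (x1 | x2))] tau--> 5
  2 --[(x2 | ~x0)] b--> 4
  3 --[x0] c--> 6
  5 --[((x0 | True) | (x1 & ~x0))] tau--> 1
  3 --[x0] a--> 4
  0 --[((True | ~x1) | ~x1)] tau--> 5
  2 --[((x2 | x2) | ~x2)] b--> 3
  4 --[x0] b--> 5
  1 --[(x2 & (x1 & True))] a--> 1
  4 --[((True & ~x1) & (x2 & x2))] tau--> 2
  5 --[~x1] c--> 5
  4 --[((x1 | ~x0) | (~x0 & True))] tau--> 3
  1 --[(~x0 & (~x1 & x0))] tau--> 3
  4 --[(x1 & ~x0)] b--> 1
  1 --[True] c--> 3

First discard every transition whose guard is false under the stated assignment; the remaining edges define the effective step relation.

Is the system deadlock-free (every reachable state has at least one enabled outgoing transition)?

R = {0,1,3,5}
  0: tau→5  [1 exit(s)]
  1: a→1  c→3  [2 exit(s)]
  3: ∅  [no exit]
  5: tau→1  [1 exit(s)]
witness 3: tau·tau·c

Answer: DEADLOCK at state 3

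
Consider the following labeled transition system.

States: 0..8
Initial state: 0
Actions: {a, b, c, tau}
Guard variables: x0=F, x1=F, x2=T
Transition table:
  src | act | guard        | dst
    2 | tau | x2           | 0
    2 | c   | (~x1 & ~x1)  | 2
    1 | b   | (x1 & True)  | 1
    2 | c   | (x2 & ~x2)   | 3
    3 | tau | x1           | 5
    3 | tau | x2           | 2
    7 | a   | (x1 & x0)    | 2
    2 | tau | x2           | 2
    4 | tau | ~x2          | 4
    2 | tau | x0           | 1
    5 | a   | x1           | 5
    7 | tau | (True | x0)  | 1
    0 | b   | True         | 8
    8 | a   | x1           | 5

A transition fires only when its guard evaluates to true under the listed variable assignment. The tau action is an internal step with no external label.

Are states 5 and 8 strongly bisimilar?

Answer: BISIMILAR

Analysis:
Refine partition for ~:
  P[0] = {{0,1,2,3,4,5,6,7,8}}
  P[1] = {{0},{1,4,5,6,8},{2},{3,7}}
  P[2] = {{0},{1,4,5,6,8},{2},{3},{7}}
stable after 3 split(s): 5 block(s)
5∈{1,4,5,6,8}, 8∈{1,4,5,6,8}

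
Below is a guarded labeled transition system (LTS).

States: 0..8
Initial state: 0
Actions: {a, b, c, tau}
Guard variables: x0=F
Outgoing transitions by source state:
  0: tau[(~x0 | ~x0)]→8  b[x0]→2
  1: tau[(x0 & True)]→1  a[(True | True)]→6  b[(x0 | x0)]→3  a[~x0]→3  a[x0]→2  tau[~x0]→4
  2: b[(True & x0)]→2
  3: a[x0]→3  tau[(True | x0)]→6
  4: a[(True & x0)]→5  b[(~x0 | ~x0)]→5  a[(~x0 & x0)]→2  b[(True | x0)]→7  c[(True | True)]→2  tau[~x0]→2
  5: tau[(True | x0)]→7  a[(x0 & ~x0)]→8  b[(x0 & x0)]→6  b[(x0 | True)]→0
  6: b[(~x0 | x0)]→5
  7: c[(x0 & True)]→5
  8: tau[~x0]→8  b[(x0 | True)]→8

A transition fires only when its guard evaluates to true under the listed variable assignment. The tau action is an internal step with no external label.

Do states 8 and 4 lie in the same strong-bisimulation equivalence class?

Answer: NOT BISIMILAR

Working:
Compute ~ classes (split until stable):
  round 0: {{0,1,2,3,4,5,6,7,8}}
  round 1: {{0,3},{1},{2,7},{4},{5,8},{6}}
  round 2: {{0},{1},{2,7},{3},{4},{5},{6},{8}}
8 equivalence class(es) (converged in 3)
class of 8: {8}; class of 4: {4}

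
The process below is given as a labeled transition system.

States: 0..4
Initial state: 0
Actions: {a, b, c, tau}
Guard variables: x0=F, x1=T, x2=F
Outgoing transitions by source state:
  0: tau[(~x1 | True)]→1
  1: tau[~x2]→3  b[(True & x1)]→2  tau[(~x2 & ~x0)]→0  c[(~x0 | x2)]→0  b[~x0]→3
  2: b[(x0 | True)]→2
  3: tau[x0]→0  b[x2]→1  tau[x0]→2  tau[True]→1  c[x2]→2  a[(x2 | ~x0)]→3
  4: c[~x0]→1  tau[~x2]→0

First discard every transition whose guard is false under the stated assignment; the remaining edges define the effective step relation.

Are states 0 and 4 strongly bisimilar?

Answer: NOT BISIMILAR

Analysis:
Bisimulation quotient by refinement:
  round 0: {{0,1,2,3,4}}
  round 1: {{0},{1},{2},{3},{4}}
stable after 2 split(s): 5 block(s)
[0]={0}  [4]={4}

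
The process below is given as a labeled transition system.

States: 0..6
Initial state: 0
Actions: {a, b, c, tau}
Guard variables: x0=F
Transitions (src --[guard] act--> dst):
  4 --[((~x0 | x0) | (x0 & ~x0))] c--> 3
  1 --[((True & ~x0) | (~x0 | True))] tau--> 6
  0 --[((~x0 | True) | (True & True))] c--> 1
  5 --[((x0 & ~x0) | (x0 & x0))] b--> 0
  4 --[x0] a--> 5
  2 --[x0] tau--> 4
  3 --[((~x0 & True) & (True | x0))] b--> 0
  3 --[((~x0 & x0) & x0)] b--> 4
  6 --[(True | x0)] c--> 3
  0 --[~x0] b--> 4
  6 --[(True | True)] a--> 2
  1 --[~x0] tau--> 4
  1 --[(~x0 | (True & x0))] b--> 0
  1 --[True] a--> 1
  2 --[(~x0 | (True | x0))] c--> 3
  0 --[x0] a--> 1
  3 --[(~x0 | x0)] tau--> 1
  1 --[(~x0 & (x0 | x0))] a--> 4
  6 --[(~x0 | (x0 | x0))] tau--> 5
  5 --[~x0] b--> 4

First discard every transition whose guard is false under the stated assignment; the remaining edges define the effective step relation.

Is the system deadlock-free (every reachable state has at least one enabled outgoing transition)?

R = {0,1,2,3,4,5,6}
  0: b→4  c→1  [2 exit(s)]
  1: a→1  b→0  tau→4  tau→6  [4 exit(s)]
  2: c→3  [1 exit(s)]
  3: b→0  tau→1  [2 exit(s)]
  4: c→3  [1 exit(s)]
  5: b→4  [1 exit(s)]
  6: a→2  c→3  tau→5  [3 exit(s)]

Answer: DEADLOCK-FREE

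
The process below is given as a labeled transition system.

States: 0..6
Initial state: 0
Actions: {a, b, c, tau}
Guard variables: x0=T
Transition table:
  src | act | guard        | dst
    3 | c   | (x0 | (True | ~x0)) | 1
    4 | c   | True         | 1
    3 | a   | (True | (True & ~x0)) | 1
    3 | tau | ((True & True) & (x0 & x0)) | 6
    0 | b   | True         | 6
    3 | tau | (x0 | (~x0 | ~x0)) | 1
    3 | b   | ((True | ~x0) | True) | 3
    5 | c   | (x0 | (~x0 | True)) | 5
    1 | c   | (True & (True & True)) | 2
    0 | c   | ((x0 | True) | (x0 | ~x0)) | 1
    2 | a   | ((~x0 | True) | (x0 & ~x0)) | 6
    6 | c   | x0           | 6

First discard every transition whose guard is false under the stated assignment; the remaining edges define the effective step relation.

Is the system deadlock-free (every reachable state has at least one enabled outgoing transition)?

Answer: DEADLOCK-FREE

Working:
Reachable = {0,1,2,6}
  0: b→6  c→1  [2 exit(s)]
  1: c→2  [1 exit(s)]
  2: a→6  [1 exit(s)]
  6: c→6  [1 exit(s)]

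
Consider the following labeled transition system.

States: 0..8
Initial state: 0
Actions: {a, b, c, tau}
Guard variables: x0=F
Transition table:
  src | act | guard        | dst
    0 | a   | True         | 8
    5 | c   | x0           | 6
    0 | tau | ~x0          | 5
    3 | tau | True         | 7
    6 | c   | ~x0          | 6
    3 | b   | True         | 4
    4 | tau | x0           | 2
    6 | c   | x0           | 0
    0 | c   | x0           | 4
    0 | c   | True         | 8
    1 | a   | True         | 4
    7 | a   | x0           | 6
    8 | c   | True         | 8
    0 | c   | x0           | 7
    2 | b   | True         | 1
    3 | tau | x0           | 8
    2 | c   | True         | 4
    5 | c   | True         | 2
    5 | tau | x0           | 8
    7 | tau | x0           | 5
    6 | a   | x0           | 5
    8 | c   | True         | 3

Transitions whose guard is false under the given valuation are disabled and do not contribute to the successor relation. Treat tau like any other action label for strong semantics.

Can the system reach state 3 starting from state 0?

12 transition(s) survive guard evaluation.
Layer 0: {0}
Layer 1: {5,8}  now seen {0,5,8}
Layer 2: {2,3}  now seen {0,2,3,5,8}
Layer 3: {1,4,7}  now seen {0,1,2,3,4,5,7,8}
R = {0,1,2,3,4,5,7,8}
Path to 3: a·c

Answer: REACHABLE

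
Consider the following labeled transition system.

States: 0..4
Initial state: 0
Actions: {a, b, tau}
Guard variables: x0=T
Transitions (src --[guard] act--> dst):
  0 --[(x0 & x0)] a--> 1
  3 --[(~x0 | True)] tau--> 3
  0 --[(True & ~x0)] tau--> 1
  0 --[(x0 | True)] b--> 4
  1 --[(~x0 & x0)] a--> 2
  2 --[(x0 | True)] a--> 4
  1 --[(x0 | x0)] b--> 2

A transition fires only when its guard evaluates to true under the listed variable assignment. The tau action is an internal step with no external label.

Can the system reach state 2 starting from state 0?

Guard filter leaves 5 enabled edge(s).
L0 = {0}
L1 = {1,4}  now seen {0,1,4}
L2 = {2}  now seen {0,1,2,4}
Reach set: {0,1,2,4}
trace reaching 2: a·b

Answer: REACHABLE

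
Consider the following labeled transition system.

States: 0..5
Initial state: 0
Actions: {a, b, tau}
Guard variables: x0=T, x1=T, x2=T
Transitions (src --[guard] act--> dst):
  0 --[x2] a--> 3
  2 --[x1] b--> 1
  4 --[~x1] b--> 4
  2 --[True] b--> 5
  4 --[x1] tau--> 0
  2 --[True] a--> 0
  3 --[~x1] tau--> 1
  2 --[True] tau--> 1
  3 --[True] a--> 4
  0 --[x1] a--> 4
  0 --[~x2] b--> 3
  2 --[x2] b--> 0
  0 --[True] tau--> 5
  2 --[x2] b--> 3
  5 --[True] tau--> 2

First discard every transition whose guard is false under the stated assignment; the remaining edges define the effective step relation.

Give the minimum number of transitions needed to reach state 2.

Breadth-first toward 2:
  L0 = {0}
  L1 = {3,4,5}
  L2 = {2}
depth(2)=2, e.g. tau·tau

Answer: 2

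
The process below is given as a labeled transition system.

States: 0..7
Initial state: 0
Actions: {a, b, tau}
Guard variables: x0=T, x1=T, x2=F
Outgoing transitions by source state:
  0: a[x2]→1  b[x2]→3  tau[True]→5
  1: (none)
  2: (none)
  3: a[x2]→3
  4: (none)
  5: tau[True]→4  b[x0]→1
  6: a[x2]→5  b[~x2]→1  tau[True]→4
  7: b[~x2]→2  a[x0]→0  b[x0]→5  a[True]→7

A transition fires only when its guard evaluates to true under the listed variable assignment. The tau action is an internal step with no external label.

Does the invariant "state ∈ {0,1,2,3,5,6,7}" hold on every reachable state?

Answer: INVARIANT VIOLATED at state 4

Trace:
Inv-set: {0,1,2,3,5,6,7}
R = {0,1,4,5}
  0: ✓
  1: ✓
  4: VIOLATES
  5: ✓
reach 4 via tau·tau — violates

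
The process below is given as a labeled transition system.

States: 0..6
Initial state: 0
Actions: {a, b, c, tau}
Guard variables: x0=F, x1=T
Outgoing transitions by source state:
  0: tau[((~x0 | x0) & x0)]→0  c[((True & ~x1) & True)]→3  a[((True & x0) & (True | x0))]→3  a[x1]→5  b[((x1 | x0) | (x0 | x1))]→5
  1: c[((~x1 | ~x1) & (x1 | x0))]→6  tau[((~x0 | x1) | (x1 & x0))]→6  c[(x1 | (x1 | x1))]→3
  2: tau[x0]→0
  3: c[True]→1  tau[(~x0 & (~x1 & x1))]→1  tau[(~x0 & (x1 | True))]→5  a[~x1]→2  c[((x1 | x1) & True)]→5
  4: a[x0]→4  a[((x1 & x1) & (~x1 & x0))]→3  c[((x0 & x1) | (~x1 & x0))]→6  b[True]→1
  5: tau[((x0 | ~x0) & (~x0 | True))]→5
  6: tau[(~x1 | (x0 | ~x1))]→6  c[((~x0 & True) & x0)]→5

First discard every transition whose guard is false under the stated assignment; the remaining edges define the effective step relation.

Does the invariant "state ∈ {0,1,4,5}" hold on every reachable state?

Safe = {0,1,4,5}
Reach set: {0,5}
  0: ✓
  5: ✓

Answer: INVARIANT HOLDS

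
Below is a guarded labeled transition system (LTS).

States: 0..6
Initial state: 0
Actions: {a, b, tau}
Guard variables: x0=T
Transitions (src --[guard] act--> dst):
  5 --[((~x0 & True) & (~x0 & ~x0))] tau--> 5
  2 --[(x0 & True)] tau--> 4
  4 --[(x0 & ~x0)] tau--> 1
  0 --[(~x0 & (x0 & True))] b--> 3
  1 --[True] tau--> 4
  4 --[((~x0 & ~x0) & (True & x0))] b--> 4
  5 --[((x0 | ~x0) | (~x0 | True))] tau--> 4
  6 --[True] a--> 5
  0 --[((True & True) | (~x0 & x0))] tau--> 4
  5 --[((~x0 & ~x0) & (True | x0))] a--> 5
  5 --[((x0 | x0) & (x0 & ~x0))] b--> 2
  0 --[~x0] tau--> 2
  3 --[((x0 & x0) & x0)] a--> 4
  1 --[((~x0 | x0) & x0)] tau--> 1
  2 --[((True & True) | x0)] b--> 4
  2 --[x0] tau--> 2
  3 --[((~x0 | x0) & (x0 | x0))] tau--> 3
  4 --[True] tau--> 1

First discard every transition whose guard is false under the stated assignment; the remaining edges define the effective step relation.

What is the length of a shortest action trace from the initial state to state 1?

Answer: 2

Trace:
BFS to 1:
  L0 = {0}
  L1 = {4}
  L2 = {1}
1 enters at depth 2; path tau·tau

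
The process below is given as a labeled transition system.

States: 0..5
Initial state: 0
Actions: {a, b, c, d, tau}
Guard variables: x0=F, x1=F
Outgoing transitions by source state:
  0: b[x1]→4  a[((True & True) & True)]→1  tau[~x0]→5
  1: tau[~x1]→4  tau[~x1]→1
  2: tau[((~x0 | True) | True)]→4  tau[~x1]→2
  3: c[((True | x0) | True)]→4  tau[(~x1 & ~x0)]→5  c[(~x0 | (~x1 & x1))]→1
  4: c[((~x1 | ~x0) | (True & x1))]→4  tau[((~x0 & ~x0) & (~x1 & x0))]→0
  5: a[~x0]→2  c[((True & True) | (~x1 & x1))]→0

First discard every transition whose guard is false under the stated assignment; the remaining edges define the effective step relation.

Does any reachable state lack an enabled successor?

R = {0,1,2,4,5}
  0: a→1  tau→5  [deg 2]
  1: tau→1  tau→4  [deg 2]
  2: tau→2  tau→4  [deg 2]
  4: c→4  [deg 1]
  5: a→2  c→0  [deg 2]

Answer: DEADLOCK-FREE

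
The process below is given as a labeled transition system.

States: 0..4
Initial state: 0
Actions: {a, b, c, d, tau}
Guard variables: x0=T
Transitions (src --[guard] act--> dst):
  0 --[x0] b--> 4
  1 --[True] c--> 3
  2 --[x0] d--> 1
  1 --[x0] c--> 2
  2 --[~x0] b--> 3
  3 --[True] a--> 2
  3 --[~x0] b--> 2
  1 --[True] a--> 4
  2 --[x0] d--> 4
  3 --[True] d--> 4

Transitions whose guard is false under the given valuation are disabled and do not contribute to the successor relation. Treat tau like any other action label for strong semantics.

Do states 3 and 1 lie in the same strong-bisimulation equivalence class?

Bisimulation quotient by refinement:
  π0 = {{0,1,2,3,4}}
  π1 = {{0},{1},{2},{3},{4}}
stable after 2 split(s): 5 block(s)
[3]={3}  [1]={1}

Answer: NOT BISIMILAR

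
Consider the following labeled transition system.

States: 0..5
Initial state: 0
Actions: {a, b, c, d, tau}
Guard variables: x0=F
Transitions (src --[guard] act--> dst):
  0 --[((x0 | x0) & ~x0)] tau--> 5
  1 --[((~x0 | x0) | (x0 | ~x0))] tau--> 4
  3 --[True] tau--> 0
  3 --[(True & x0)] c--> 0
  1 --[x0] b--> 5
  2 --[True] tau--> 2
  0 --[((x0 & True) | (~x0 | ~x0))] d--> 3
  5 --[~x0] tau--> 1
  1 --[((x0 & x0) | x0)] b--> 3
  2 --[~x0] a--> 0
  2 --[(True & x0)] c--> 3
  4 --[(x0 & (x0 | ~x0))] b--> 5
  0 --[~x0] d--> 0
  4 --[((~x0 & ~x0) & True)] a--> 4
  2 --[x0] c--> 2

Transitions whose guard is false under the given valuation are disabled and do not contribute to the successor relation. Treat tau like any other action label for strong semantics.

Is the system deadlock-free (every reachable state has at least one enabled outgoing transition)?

Answer: DEADLOCK-FREE

Trace:
R = {0,3}
  0: d→0  d→3  [2 exit(s)]
  3: tau→0  [1 exit(s)]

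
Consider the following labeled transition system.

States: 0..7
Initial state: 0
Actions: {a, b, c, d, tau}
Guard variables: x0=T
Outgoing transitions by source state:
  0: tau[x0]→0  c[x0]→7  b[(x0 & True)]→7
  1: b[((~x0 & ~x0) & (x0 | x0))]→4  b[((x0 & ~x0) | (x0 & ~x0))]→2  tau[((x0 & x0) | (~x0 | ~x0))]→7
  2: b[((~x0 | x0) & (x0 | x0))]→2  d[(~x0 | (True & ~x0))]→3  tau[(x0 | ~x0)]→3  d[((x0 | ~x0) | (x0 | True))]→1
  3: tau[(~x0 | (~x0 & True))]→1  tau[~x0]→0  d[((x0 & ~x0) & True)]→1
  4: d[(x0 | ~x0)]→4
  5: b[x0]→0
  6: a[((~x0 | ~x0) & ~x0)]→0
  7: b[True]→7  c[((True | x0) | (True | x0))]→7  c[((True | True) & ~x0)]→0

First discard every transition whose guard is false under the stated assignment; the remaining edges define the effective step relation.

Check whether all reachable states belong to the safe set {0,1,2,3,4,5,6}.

Allowed set {0,1,2,3,4,5,6}
Reachable = {0,7}
  0: safe
  7: VIOLATES
witness against invariant: c → 7

Answer: INVARIANT VIOLATED at state 7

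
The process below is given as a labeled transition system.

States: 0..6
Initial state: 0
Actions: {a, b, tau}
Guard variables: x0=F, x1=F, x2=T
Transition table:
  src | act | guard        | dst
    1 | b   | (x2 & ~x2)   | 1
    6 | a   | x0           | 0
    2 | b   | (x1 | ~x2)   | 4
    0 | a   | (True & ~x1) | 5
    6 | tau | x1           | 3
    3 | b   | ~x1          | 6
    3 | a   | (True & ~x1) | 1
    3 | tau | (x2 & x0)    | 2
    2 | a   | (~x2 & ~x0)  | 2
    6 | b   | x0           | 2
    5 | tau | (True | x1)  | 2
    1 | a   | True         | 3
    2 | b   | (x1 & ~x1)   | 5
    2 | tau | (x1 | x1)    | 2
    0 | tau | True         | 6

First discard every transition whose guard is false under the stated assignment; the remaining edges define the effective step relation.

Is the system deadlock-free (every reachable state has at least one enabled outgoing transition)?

Answer: DEADLOCK at state 2

Trace:
Reachable = {0,2,5,6}
  0: a→5  tau→6  [2 exit(s)]
  2: ∅  [no exit]
  5: tau→2  [1 exit(s)]
  6: ∅  [no exit]
Path to 2: a·tau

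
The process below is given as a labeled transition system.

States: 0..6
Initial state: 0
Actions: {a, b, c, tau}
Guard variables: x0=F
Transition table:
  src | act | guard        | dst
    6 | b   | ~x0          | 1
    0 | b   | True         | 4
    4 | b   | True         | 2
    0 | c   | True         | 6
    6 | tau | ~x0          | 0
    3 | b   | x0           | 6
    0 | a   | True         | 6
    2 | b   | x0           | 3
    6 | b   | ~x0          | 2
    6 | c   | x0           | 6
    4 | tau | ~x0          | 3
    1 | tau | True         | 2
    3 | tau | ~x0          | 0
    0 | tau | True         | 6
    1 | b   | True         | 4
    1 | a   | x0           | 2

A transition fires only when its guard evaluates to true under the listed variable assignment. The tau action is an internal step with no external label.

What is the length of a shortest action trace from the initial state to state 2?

BFS to 2:
  L0 = {0}
  L1 = {4,6}
  L2 = {1,2,3}
2 enters at depth 2; path a·b

Answer: 2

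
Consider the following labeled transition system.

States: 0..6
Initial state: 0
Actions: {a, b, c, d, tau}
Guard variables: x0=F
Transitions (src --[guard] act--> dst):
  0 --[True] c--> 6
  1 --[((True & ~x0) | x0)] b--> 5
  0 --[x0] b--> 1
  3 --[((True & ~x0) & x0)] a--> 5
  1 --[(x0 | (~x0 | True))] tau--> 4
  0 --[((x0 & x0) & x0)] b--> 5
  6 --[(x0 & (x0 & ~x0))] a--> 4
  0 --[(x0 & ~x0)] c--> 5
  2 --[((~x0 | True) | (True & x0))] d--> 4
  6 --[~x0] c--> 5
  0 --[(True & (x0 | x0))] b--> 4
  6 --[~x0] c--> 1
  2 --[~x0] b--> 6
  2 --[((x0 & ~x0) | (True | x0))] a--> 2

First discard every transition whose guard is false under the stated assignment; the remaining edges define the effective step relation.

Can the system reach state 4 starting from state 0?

Guard filter leaves 8 enabled edge(s).
L0 = {0}
L1 = {6}  now seen {0,6}
L2 = {1,5}  now seen {0,1,5,6}
L3 = {4}  now seen {0,1,4,5,6}
Reach set: {0,1,4,5,6}
Path to 4: c·c·tau

Answer: REACHABLE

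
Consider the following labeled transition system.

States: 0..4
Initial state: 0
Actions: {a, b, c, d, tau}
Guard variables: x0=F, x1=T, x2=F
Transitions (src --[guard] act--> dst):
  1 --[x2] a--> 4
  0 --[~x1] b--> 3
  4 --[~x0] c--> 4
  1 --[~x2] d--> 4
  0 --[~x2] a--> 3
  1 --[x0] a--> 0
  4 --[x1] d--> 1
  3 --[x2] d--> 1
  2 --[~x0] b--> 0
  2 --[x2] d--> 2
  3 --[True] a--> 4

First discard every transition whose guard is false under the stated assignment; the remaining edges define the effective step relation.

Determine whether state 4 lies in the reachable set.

Guard filter leaves 6 enabled edge(s).
L0 = {0}
L1 = {3}  total {0,3}
L2 = {4}  total {0,3,4}
L3 = {1}  total {0,1,3,4}
R = {0,1,3,4}
trace reaching 4: a·a

Answer: REACHABLE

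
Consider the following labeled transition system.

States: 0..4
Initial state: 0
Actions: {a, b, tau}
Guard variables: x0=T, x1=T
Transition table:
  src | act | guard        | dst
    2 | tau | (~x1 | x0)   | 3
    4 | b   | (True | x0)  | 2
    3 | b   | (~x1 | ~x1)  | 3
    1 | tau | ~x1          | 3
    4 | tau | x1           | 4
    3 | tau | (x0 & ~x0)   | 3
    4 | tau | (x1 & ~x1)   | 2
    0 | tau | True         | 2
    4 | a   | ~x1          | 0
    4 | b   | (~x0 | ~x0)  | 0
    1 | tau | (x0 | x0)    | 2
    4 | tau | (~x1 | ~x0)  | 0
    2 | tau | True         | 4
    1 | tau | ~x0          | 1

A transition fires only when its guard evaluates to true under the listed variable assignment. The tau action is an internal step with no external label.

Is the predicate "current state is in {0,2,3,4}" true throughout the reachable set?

Inv-set: {0,2,3,4}
Reachable = {0,2,3,4}
  0: ✓
  2: ✓
  3: ✓
  4: ✓

Answer: INVARIANT HOLDS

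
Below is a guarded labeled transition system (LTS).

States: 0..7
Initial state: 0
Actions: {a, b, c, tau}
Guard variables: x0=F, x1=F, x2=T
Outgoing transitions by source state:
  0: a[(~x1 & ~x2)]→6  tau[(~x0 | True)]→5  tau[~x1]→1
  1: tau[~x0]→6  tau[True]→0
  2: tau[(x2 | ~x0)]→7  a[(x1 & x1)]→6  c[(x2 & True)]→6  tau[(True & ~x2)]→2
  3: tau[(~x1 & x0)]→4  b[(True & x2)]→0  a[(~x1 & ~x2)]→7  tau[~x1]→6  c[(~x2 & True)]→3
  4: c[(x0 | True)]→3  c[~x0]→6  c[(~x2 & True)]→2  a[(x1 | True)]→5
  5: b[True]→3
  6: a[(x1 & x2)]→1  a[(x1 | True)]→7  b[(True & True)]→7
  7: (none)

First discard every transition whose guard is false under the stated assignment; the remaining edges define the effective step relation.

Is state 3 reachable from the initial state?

After dropping false guards: 14 live edges.
L0 = {0}
L1 = {1,5}  now seen {0,1,5}
L2 = {3,6}  now seen {0,1,3,5,6}
L3 = {7}  now seen {0,1,3,5,6,7}
R = {0,1,3,5,6,7}
trace reaching 3: tau·b

Answer: REACHABLE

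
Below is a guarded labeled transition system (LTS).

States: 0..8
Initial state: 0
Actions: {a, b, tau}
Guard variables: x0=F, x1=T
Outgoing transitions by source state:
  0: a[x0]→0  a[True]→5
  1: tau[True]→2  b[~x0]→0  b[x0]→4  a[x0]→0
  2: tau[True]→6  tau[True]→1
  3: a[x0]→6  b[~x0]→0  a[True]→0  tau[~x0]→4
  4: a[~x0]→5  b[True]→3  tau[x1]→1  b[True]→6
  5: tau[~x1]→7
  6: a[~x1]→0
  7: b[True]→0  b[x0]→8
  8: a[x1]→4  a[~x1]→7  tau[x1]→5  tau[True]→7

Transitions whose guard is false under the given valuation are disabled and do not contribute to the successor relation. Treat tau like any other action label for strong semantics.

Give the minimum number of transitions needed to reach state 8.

BFS to 8:
  L0 = {0}
  L1 = {5}
8 never appears.

Answer: UNREACHABLE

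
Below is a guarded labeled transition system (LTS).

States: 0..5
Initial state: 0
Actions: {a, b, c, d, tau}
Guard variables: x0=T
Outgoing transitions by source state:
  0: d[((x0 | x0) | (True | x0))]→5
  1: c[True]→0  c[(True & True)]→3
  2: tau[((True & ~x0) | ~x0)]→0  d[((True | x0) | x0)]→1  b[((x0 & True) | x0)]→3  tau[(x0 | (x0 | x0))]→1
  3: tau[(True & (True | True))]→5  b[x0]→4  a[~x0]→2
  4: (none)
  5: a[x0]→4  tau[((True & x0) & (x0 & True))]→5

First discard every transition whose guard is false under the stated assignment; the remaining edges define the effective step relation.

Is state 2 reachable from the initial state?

Answer: UNREACHABLE

Working:
After dropping false guards: 10 live edges.
depth 0: {0}
depth 1: {5}  cumulative {0,5}
depth 2: {4}  cumulative {0,4,5}
R = {0,4,5}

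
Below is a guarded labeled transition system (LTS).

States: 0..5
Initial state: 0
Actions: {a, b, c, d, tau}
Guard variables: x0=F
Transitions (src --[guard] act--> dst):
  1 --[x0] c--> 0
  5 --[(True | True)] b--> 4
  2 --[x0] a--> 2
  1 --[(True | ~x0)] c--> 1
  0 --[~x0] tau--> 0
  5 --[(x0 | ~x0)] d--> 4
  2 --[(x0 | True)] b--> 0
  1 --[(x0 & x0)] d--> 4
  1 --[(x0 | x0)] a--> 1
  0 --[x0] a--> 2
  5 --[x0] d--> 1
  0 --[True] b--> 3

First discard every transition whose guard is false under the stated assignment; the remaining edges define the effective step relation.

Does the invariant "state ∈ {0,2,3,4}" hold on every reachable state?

Inv-set: {0,2,3,4}
Reach set: {0,3}
  0: ok
  3: ok

Answer: INVARIANT HOLDS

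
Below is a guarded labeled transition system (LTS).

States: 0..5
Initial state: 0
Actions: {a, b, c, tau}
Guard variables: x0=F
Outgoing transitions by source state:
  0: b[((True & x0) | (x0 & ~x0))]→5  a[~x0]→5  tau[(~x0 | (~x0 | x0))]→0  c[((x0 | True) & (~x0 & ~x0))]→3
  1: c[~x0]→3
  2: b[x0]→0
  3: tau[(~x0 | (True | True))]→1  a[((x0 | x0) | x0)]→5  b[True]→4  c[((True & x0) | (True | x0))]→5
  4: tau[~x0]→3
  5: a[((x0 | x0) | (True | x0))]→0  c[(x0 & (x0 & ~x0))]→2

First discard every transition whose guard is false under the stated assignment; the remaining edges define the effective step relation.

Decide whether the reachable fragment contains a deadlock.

Reachable = {0,1,3,4,5}
  0: a→5  c→3  tau→0  [deg 3]
  1: c→3  [deg 1]
  3: b→4  c→5  tau→1  [deg 3]
  4: tau→3  [deg 1]
  5: a→0  [deg 1]

Answer: DEADLOCK-FREE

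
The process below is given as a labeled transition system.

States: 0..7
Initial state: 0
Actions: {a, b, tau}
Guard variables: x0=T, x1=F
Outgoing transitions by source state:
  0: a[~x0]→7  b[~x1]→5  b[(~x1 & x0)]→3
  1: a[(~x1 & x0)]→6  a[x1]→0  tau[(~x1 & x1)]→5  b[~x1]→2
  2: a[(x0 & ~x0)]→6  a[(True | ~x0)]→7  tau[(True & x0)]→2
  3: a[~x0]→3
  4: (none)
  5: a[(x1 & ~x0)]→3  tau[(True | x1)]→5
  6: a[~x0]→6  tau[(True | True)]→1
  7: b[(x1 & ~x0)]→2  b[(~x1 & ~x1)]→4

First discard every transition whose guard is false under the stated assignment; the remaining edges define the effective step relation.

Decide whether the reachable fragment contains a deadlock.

Answer: DEADLOCK at state 3

Analysis:
Reachable = {0,3,5}
  0: b→3  b→5  [2 out]
  3: ∅  [STUCK]
  5: tau→5  [1 out]
trace reaching 3: b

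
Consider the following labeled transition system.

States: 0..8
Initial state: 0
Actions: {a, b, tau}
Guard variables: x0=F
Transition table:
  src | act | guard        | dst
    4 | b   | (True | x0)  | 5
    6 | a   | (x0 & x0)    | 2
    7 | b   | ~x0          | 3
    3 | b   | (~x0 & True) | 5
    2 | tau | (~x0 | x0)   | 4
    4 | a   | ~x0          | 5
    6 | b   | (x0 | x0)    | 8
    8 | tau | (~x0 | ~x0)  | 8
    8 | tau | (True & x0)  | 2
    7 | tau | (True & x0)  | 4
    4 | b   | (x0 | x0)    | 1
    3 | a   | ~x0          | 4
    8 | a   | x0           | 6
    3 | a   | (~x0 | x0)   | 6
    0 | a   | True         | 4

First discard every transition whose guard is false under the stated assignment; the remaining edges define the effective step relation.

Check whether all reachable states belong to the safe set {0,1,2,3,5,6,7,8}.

Allowed set {0,1,2,3,5,6,7,8}
Reachable = {0,4,5}
  0: ✓
  4: ✗ unsafe
  5: ✓
reach 4 via a — violates

Answer: INVARIANT VIOLATED at state 4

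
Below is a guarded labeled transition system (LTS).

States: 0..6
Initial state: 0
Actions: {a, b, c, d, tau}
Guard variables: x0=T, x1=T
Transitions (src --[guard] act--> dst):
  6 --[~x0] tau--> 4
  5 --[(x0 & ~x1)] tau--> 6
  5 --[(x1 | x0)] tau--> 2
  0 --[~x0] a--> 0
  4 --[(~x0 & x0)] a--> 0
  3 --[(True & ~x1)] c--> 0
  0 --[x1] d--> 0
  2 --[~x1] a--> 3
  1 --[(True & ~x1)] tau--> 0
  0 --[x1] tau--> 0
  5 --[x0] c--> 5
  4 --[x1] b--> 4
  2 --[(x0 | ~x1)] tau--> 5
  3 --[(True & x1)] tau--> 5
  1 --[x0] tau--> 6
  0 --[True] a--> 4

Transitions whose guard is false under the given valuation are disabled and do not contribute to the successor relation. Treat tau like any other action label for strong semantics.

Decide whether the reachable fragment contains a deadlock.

Answer: DEADLOCK-FREE

Working:
Reach set: {0,4}
  0: a→4  d→0  tau→0  [deg 3]
  4: b→4  [deg 1]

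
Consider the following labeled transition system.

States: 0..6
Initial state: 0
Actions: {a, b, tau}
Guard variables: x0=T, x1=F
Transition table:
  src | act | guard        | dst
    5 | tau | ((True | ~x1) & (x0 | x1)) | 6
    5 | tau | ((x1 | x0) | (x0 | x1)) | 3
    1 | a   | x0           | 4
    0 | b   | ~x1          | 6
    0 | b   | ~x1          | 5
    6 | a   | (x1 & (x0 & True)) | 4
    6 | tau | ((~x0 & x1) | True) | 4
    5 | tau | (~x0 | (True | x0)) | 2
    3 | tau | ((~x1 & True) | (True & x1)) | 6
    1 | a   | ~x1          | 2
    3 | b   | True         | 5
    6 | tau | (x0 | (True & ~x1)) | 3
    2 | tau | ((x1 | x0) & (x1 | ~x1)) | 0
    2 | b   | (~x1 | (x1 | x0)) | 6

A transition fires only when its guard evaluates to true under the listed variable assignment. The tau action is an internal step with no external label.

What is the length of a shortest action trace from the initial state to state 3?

BFS to 3:
  depth 0: {0}
  depth 1: {5,6}
  depth 2: {2,3,4}
3 enters at depth 2; path b·tau

Answer: 2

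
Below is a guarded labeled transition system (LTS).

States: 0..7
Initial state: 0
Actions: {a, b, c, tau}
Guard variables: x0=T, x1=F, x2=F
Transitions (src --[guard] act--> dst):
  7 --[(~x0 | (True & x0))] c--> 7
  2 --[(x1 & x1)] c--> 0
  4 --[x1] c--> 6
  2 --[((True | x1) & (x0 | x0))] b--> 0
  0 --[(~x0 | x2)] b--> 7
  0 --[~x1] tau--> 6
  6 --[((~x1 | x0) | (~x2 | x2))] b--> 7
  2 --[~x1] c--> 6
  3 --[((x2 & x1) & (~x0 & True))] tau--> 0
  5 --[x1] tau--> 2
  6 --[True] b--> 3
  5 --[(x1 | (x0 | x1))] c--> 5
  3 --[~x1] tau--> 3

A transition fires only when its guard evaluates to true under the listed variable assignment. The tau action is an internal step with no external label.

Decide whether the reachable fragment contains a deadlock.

Reachable = {0,3,6,7}
  0: tau→6  [deg 1]
  3: tau→3  [deg 1]
  6: b→3  b→7  [deg 2]
  7: c→7  [deg 1]

Answer: DEADLOCK-FREE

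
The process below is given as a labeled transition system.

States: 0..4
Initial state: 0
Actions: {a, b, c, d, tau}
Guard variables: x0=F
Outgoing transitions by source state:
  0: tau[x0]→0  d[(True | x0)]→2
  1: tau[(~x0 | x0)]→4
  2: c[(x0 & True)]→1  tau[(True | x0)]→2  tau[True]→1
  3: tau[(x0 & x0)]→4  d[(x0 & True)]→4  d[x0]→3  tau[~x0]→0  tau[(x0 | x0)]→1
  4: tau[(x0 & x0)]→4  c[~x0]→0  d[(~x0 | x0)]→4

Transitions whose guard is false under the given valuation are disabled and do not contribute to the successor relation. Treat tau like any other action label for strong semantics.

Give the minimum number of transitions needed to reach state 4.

Answer: 3

Trace:
Layered search for 4:
  L0 = {0}
  L1 = {2}
  L2 = {1}
  L3 = {4}
depth(4)=3, e.g. d·tau·tau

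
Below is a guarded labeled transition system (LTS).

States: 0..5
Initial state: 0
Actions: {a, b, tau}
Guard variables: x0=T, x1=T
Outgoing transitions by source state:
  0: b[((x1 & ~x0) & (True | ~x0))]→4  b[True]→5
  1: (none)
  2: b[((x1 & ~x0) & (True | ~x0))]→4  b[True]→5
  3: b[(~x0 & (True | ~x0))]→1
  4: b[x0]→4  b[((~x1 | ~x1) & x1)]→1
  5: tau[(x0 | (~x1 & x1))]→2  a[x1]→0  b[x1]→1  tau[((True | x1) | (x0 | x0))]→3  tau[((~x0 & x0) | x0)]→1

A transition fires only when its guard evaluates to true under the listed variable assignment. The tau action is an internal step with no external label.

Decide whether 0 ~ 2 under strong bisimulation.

Answer: BISIMILAR

Trace:
Refine partition for ~:
  π0 = {{0,1,2,3,4,5}}
  π1 = {{0,2,4},{1,3},{5}}
  π2 = {{0,2},{1,3},{4},{5}}
stable after 3 split(s): 4 block(s)
class of 0: {0,2}; class of 2: {0,2}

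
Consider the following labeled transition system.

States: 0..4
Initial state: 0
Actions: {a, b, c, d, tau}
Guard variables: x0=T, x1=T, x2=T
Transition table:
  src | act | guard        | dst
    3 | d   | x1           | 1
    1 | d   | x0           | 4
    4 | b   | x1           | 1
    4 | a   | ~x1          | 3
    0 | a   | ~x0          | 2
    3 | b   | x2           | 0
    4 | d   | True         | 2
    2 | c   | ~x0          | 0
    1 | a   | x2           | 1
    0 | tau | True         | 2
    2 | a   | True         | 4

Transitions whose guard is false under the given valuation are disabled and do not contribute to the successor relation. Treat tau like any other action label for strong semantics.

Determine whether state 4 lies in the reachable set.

Answer: REACHABLE

Working:
Guard filter leaves 8 enabled edge(s).
L0 = {0}
L1 = {2}  now seen {0,2}
L2 = {4}  now seen {0,2,4}
L3 = {1}  now seen {0,1,2,4}
R = {0,1,2,4}
witness 4: tau·a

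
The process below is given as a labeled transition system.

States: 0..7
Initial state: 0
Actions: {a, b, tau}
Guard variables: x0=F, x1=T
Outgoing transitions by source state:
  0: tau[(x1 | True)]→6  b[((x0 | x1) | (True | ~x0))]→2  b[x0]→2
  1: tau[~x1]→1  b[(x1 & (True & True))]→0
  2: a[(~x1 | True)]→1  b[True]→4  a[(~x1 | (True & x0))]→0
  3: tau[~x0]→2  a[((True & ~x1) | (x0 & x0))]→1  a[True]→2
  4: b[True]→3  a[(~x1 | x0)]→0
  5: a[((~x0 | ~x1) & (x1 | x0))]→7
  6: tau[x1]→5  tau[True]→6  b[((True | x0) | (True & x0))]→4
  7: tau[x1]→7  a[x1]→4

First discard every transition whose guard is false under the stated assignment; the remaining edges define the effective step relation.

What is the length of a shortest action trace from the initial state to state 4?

Layered search for 4:
  depth 0: {0}
  depth 1: {2,6}
  depth 2: {1,4,5}
4 enters at depth 2; path b·b

Answer: 2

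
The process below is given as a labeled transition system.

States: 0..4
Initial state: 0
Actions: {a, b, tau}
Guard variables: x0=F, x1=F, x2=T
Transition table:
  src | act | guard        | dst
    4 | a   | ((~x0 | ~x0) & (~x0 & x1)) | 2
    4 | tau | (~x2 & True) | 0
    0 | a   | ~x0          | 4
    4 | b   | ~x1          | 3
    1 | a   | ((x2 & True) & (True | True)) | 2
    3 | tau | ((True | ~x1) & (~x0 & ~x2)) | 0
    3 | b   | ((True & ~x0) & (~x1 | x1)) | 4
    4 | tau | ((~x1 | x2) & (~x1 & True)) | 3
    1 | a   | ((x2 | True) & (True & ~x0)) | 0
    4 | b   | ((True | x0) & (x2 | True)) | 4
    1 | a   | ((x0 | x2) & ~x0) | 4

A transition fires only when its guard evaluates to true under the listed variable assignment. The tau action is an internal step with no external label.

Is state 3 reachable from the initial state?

Answer: REACHABLE

Analysis:
8 transition(s) survive guard evaluation.
L0 = {0}
L1 = {4}  now seen {0,4}
L2 = {3}  now seen {0,3,4}
R = {0,3,4}
witness 3: a·b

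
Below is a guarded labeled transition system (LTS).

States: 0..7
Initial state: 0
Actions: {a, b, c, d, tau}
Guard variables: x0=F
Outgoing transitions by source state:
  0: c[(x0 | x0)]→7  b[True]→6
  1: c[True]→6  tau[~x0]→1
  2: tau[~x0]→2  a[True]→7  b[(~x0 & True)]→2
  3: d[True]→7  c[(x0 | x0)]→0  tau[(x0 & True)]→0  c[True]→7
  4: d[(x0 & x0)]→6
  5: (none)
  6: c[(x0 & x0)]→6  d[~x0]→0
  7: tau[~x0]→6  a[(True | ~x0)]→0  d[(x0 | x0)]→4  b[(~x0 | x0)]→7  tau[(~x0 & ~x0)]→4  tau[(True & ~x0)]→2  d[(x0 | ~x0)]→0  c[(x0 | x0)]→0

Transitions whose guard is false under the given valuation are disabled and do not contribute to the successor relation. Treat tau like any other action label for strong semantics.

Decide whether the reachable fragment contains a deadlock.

Answer: DEADLOCK-FREE

Analysis:
R = {0,6}
  0: b→6  [deg 1]
  6: d→0  [deg 1]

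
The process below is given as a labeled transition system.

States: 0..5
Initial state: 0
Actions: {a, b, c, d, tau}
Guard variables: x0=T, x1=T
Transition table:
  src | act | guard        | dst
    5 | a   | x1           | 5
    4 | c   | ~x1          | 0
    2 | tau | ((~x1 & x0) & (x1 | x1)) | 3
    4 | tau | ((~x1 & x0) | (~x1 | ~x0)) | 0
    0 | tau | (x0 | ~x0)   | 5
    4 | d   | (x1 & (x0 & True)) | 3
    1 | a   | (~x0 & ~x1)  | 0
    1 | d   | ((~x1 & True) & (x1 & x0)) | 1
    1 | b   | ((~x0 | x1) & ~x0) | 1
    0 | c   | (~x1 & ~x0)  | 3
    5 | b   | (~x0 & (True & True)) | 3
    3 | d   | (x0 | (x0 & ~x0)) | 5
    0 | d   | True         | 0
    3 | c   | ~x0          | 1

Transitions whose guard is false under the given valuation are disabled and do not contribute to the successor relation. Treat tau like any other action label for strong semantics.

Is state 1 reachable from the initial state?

Answer: UNREACHABLE

Working:
Guard filter leaves 5 enabled edge(s).
Layer 0: {0}
Layer 1: {5}  cumulative {0,5}
Reach set: {0,5}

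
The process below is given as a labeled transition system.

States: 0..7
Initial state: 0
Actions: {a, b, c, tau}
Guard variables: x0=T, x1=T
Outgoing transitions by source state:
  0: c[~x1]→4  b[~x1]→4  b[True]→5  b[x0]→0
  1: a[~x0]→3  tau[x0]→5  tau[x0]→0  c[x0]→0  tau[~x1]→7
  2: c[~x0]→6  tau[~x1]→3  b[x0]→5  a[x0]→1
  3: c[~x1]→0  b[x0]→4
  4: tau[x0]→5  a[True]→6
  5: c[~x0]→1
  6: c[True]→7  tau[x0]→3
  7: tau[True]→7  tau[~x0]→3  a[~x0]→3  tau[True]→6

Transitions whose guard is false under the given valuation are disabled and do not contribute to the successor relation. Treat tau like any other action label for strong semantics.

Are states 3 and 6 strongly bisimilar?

Answer: NOT BISIMILAR

Trace:
Compute ~ classes (split until stable):
  round 0: {{0,1,2,3,4,5,6,7}}
  round 1: {{0,3},{1,6},{2},{4},{5},{7}}
  round 2: {{0},{1},{2},{3},{4},{5},{6},{7}}
stable after 3 split(s): 8 block(s)
[3]={3}  [6]={6}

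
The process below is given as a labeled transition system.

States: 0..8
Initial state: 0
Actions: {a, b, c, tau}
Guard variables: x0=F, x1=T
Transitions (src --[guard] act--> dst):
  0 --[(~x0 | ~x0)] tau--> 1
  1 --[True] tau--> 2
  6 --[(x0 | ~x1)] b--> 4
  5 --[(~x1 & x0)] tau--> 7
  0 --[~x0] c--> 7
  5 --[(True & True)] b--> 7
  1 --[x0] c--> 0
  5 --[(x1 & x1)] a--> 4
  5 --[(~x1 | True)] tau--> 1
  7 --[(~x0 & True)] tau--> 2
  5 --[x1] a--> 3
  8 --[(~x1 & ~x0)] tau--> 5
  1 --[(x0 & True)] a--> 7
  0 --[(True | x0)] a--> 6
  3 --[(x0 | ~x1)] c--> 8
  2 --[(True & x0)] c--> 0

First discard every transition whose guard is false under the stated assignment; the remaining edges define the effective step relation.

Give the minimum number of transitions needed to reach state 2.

Answer: 2

Trace:
BFS to 2:
  Layer 0: {0}
  Layer 1: {1,6,7}
  Layer 2: {2}
depth(2)=2, e.g. c·tau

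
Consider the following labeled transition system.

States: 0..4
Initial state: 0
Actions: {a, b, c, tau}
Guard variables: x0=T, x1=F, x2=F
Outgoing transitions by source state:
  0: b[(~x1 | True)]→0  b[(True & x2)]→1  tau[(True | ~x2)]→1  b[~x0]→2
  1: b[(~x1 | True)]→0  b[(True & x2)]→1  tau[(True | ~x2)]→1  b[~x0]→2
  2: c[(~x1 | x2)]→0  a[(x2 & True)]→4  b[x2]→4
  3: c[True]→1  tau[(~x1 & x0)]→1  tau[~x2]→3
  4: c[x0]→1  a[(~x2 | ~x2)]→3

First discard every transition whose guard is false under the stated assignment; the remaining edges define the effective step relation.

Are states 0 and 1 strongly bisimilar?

Answer: BISIMILAR

Analysis:
Bisimulation quotient by refinement:
  π0 = {{0,1,2,3,4}}
  π1 = {{0,1},{2},{3},{4}}
4 equivalence class(es) (converged in 2)
class of 0: {0,1}; class of 1: {0,1}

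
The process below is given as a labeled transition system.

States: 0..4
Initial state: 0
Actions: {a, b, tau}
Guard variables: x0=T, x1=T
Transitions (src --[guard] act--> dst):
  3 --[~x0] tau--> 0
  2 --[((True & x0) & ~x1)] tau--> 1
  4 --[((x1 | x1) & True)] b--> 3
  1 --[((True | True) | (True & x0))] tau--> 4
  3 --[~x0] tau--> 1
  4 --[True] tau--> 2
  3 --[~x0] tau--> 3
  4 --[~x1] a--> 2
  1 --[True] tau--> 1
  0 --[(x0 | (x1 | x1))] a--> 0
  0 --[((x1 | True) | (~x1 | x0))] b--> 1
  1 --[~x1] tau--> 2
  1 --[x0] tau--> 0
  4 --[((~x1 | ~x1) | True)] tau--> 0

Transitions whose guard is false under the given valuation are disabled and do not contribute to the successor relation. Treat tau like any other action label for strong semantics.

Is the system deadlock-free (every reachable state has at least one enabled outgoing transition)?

Reach set: {0,1,2,3,4}
  0: a→0  b→1  [2 exit(s)]
  1: tau→0  tau→1  tau→4  [3 exit(s)]
  2: ∅  [STUCK]
  3: ∅  [STUCK]
  4: b→3  tau→0  tau→2  [3 exit(s)]
trace reaching 2: b·tau·tau

Answer: DEADLOCK at state 2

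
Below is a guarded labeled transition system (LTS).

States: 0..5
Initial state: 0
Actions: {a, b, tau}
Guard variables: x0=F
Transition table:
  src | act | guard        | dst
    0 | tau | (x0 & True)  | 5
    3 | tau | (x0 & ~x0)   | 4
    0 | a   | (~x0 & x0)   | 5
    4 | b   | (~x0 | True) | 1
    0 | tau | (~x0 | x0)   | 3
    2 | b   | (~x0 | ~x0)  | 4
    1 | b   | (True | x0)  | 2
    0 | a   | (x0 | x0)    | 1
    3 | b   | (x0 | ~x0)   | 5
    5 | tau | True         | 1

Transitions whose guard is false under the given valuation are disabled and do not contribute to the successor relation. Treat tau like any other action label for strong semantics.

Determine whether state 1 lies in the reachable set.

After dropping false guards: 6 live edges.
depth 0: {0}
depth 1: {3}  now seen {0,3}
depth 2: {5}  now seen {0,3,5}
depth 3: {1}  now seen {0,1,3,5}
depth 4: {2}  now seen {0,1,2,3,5}
depth 5: {4}  now seen {0,1,2,3,4,5}
Reach set: {0,1,2,3,4,5}
witness 1: tau·b·tau

Answer: REACHABLE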